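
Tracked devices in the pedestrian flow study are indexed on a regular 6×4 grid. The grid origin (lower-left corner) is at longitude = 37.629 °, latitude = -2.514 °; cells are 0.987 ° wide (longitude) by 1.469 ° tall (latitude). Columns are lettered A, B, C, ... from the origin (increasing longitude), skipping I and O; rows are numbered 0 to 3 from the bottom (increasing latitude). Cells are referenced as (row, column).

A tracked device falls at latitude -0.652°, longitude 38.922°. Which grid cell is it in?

Column index: ⌊(38.922 − 37.629) / 0.987⌋ = ⌊1.310⌋ = 1 → column B
Row offset from origin: ⌊(-0.652 − -2.514) / 1.469⌋ = ⌊1.268⌋ = 1 → row 1

(1, B)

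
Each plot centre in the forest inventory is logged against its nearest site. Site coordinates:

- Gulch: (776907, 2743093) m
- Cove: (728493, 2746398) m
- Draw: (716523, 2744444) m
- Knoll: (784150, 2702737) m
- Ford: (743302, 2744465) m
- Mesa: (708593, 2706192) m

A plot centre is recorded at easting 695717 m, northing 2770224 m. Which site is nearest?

Squared distances to each site:
Gulch: 7327907261.000; Cove: 1641944452.000; Draw: 1097498036.000; Knoll: 12374890658.000; Ford: 2927858306.000; Mesa: 4265888400.000.
Minimum at Draw.

Draw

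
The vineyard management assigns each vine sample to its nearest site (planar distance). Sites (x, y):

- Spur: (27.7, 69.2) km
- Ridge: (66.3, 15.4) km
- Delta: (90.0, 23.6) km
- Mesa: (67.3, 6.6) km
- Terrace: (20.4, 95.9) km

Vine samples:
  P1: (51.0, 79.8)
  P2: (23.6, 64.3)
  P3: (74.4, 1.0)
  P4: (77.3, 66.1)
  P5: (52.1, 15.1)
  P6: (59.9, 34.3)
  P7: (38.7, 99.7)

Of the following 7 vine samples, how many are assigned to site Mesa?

P1 → Spur
P2 → Spur
P3 → Mesa
P4 → Delta
P5 → Ridge
P6 → Ridge
P7 → Terrace
1 of the 7 goes to Mesa.

1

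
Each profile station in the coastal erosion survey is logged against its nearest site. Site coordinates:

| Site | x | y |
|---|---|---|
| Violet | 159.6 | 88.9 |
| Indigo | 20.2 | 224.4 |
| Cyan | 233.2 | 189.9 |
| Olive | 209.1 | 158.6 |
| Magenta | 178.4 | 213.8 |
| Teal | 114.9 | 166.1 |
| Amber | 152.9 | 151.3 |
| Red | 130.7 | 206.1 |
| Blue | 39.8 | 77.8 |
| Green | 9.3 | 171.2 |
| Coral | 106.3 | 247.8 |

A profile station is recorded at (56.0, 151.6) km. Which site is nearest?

Green

Squared distances to each site:
Violet: 14664.250; Indigo: 6581.480; Cyan: 32866.730; Olive: 23488.610; Magenta: 18850.600; Teal: 3679.460; Amber: 9389.700; Red: 8550.340; Blue: 5708.880; Green: 2565.050; Coral: 11784.530.
Minimum at Green.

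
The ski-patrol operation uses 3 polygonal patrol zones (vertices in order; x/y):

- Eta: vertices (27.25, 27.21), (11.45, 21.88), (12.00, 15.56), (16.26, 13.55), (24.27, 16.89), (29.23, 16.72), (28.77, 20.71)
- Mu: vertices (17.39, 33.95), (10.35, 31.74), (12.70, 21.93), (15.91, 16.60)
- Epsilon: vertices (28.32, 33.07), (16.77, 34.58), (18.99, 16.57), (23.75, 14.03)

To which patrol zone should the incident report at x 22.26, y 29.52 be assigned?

Epsilon

Cast a ray rightward from (22.26, 29.52). For each polygon, the edges (by vertex number in listed order) whose endpoints lie on opposite sides of y = 29.52, where each meets that height, and whether that is right or left of the point:
Eta: no edge straddles that height → 0 crossings.
Mu: 2–3 at x≈10.882 (left), 4–1 at x≈17.012 (left) → 0 crossings.
Epsilon: 2–3 at x≈17.394 (left), 4–1 at x≈27.468 (right) → 1 crossing.
Only Epsilon has an odd count, so the point is inside Epsilon.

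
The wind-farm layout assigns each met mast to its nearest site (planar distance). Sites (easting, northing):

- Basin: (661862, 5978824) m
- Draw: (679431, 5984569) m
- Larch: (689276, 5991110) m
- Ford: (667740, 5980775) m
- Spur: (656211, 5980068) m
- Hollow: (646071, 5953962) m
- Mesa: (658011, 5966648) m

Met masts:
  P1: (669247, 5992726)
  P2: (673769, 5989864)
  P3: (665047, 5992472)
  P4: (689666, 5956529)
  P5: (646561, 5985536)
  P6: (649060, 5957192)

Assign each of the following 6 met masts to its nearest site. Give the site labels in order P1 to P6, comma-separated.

Ford, Draw, Ford, Draw, Spur, Hollow

P1 → Ford (d²=145097450.00)
P2 → Draw (d²=60095269.00)
P3 → Ford (d²=144072058.00)
P4 → Draw (d²=890996825.00)
P5 → Spur (d²=123021524.00)
P6 → Hollow (d²=19367021.00)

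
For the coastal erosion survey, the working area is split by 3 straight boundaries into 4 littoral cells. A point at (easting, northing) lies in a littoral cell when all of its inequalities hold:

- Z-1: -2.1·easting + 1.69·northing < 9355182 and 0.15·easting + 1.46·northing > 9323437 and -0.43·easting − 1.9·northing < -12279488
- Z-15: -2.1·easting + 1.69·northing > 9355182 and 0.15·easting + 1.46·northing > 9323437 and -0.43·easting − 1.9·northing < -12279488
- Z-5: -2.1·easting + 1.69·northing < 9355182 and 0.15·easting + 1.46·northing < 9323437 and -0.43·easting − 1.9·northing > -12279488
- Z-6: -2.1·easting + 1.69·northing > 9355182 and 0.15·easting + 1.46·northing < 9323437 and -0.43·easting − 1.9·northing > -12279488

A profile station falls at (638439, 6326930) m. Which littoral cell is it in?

-2.1·638439 + 1.69·6326930 = 9351789.800, which is < 9355182
0.15·638439 + 1.46·6326930 = 9333083.650, which is > 9323437
-0.43·638439 − 1.9·6326930 = -12295695.770, which is < -12279488
This sign pattern matches Z-1.

Z-1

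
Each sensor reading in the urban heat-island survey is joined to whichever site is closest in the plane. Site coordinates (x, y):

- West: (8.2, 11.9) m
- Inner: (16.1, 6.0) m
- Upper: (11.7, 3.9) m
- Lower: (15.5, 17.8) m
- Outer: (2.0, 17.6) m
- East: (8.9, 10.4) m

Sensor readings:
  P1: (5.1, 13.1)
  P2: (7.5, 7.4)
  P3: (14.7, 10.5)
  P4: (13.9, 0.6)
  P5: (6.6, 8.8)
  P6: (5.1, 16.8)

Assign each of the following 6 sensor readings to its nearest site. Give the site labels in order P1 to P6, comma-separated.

P1 → West (d²=11.05)
P2 → East (d²=10.96)
P3 → Inner (d²=22.21)
P4 → Upper (d²=15.73)
P5 → East (d²=7.85)
P6 → Outer (d²=10.25)

West, East, Inner, Upper, East, Outer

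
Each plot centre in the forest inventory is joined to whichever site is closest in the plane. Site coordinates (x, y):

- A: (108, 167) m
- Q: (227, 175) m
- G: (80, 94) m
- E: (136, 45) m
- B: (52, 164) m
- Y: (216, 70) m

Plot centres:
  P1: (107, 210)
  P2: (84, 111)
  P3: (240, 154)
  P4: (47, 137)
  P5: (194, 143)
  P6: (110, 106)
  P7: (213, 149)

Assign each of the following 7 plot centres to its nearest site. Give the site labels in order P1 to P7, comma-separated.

A, G, Q, B, Q, G, Q

P1 → A (d²=1850.00)
P2 → G (d²=305.00)
P3 → Q (d²=610.00)
P4 → B (d²=754.00)
P5 → Q (d²=2113.00)
P6 → G (d²=1044.00)
P7 → Q (d²=872.00)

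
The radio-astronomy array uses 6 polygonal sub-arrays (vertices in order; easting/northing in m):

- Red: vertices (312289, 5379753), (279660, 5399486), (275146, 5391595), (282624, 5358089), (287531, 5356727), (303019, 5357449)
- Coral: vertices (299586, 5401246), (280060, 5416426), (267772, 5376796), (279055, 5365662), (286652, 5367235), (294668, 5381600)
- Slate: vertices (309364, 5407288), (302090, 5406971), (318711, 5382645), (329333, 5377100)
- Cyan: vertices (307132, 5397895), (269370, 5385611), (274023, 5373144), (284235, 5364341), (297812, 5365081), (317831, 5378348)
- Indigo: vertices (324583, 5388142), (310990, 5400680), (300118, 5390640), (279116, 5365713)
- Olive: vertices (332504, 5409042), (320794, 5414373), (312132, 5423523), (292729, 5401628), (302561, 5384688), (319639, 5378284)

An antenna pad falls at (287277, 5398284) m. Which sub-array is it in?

Cast a ray rightward from (287277, 5398284). For each polygon, the edges (by vertex number in listed order) whose endpoints lie on opposite sides of northing = 5398284, where each meets that height, and whether that is right or left of the point:
Red: 1–2 at easting≈281647.5 (left), 2–3 at easting≈278972.4 (left) → 0 crossings.
Coral: 2–3 at easting≈274434.7 (left), 6–1 at easting≈298844.5 (right) → 1 crossing.
Slate: 2–3 at easting≈308025.5 (right), 4–1 at easting≈315320.0 (right) → 2 crossings.
Cyan: no edge straddles that height → 0 crossings.
Indigo: 1–2 at easting≈313587.6 (right), 2–3 at easting≈308395.4 (right) → 2 crossings.
Olive: 4–5 at easting≈294669.9 (right), 6–1 at easting≈328004.3 (right) → 2 crossings.
Only Coral has an odd count, so the point is inside Coral.

Coral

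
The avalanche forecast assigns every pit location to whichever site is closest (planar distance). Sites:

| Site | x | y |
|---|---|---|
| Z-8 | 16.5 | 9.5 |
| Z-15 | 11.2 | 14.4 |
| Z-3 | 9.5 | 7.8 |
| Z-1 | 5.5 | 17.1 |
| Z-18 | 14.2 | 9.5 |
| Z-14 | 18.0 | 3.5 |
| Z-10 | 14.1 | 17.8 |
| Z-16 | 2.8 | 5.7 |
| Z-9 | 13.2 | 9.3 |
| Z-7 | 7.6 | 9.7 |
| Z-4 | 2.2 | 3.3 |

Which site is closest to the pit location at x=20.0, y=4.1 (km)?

Squared distances to each site:
Z-8: 41.410; Z-15: 183.530; Z-3: 123.940; Z-1: 379.250; Z-18: 62.800; Z-14: 4.360; Z-10: 222.500; Z-16: 298.400; Z-9: 73.280; Z-7: 185.120; Z-4: 317.480.
Minimum at Z-14.

Z-14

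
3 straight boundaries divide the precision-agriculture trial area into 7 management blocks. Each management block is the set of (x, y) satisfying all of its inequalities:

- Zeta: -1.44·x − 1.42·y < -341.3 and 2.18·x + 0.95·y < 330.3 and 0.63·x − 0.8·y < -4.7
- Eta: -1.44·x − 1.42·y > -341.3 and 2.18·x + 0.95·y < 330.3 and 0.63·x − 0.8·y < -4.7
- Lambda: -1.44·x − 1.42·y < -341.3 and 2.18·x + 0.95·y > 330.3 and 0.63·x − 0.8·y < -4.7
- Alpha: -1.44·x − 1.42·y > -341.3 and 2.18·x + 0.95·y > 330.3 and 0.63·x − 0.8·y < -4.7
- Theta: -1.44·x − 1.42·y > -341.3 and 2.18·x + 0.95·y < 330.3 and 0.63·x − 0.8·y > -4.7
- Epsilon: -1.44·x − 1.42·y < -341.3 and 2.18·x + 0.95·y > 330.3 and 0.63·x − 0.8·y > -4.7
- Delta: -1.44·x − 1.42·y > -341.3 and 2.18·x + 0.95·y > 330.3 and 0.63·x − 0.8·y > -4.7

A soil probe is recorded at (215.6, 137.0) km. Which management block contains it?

-1.44·215.6 − 1.42·137.0 = -505.004, which is < -341.3
2.18·215.6 + 0.95·137.0 = 600.158, which is > 330.3
0.63·215.6 − 0.8·137.0 = 26.228, which is > -4.7
This sign pattern matches Epsilon.

Epsilon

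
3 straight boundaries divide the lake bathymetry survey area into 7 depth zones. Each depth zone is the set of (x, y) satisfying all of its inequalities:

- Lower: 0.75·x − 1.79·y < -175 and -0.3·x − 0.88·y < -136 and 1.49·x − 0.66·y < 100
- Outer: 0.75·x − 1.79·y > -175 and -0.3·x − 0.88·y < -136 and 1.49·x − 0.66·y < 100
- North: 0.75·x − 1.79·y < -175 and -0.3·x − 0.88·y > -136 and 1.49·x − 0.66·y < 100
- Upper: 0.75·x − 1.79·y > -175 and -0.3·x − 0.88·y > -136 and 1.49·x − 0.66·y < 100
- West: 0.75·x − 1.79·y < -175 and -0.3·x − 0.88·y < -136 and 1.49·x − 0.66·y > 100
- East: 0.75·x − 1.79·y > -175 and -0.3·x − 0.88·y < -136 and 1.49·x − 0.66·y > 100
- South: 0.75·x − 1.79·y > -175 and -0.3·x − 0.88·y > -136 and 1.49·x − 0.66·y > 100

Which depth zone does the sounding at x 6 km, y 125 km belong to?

0.75·6 − 1.79·125 = -219.250, which is < -175
-0.3·6 − 0.88·125 = -111.800, which is > -136
1.49·6 − 0.66·125 = -73.560, which is < 100
This sign pattern matches North.

North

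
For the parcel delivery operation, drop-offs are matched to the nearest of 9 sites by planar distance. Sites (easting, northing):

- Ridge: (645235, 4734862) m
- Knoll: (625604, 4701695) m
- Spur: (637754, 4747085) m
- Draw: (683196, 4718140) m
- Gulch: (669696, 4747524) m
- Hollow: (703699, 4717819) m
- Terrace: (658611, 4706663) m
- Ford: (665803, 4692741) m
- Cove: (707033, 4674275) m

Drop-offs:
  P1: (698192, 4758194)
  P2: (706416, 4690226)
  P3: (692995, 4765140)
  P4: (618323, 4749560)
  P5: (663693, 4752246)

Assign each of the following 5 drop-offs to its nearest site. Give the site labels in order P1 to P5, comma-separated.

P1 → Gulch (d²=925870916.00)
P2 → Cove (d²=254815090.00)
P3 → Gulch (d²=853166857.00)
P4 → Spur (d²=383689386.00)
P5 → Gulch (d²=58333293.00)

Gulch, Cove, Gulch, Spur, Gulch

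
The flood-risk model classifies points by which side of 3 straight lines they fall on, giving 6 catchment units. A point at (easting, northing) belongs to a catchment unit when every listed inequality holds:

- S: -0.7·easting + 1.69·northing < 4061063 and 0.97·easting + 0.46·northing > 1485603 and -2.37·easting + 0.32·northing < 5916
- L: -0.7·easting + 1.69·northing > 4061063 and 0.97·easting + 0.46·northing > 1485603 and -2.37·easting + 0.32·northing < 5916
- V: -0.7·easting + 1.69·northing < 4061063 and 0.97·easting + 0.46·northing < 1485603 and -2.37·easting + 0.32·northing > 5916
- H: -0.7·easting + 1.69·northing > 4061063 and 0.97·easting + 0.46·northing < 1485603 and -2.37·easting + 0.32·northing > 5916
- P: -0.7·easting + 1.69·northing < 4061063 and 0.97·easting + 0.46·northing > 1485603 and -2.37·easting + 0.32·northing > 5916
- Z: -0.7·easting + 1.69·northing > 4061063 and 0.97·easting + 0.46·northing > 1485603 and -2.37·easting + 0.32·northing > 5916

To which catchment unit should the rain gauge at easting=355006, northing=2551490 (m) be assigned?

L

-0.7·355006 + 1.69·2551490 = 4063513.900, which is > 4061063
0.97·355006 + 0.46·2551490 = 1518041.220, which is > 1485603
-2.37·355006 + 0.32·2551490 = -24887.420, which is < 5916
This sign pattern matches L.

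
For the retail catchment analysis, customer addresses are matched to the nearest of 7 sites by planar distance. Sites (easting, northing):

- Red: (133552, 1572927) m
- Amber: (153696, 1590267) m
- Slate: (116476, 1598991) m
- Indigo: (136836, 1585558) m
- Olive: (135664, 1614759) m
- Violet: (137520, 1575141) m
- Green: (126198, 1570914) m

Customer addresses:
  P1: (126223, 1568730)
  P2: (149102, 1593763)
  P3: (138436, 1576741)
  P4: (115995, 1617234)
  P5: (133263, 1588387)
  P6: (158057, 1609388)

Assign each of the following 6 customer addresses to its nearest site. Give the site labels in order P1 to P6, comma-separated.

P1 → Green (d²=4770481.00)
P2 → Amber (d²=33326852.00)
P3 → Violet (d²=3399056.00)
P4 → Slate (d²=333038410.00)
P5 → Indigo (d²=20769570.00)
P6 → Amber (d²=384630962.00)

Green, Amber, Violet, Slate, Indigo, Amber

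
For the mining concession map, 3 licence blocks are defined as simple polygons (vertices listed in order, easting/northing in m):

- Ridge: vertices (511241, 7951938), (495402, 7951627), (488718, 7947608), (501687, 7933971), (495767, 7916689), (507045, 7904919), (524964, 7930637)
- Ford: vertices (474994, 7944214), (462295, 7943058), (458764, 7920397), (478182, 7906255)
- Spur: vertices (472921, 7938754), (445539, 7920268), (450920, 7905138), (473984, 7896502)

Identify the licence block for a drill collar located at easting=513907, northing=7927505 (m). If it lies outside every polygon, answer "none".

Ridge

Cast a ray rightward from (513907, 7927505). For each polygon, the edges (by vertex number in listed order) whose endpoints lie on opposite sides of northing = 7927505, where each meets that height, and whether that is right or left of the point:
Ridge: 4–5 at easting≈499472.1 (left), 6–7 at easting≈522781.8 (right) → 1 crossing.
Ford: 2–3 at easting≈459871.6 (left), 4–1 at easting≈476397.3 (left) → 0 crossings.
Spur: 1–2 at easting≈456258.7 (left), 4–1 at easting≈473204.0 (left) → 0 crossings.
Only Ridge has an odd count, so the point is inside Ridge.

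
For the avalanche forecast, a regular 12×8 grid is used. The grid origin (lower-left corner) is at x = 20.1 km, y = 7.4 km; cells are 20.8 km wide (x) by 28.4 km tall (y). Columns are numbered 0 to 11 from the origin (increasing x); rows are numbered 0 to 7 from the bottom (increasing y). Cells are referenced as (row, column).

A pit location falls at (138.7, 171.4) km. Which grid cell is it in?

(5, 5)

Column index: ⌊(138.7 − 20.1) / 20.8⌋ = ⌊5.702⌋ = 5
Row offset from origin: ⌊(171.4 − 7.4) / 28.4⌋ = ⌊5.775⌋ = 5 → row 5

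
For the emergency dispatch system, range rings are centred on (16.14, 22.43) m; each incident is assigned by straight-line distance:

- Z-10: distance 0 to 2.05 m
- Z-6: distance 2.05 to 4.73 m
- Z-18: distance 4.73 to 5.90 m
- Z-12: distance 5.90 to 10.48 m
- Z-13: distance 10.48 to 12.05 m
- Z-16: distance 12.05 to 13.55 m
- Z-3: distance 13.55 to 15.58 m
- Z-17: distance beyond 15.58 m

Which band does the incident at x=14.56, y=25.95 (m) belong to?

Distance = √((14.56−16.14)² + (25.95−22.43)²) = √(2.496 + 12.390) = 3.858 m.
2.05 ≤ 3.858 < 4.73 → Z-6.

Z-6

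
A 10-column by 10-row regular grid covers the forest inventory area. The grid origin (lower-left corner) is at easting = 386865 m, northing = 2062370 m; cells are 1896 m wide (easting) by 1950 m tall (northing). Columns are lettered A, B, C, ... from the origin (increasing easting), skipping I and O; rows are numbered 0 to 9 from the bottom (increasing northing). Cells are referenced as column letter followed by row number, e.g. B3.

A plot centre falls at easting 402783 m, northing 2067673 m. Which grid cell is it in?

J2

Column index: ⌊(402783 − 386865) / 1896⌋ = ⌊8.396⌋ = 8 → column J
Row offset from origin: ⌊(2067673 − 2062370) / 1950⌋ = ⌊2.719⌋ = 2 → row 2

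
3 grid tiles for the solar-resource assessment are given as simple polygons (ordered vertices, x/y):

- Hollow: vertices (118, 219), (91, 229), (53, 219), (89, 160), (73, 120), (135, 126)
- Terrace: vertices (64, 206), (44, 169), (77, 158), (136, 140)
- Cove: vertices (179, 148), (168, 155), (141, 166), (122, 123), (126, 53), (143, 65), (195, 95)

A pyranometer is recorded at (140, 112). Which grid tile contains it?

Cast a ray rightward from (140, 112). For each polygon, the edges (by vertex number in listed order) whose endpoints lie on opposite sides of y = 112, where each meets that height, and whether that is right or left of the point:
Hollow: no edge straddles that height → 0 crossings.
Terrace: no edge straddles that height → 0 crossings.
Cove: 4–5 at x≈122.6 (left), 7–1 at x≈189.9 (right) → 1 crossing.
Only Cove has an odd count, so the point is inside Cove.

Cove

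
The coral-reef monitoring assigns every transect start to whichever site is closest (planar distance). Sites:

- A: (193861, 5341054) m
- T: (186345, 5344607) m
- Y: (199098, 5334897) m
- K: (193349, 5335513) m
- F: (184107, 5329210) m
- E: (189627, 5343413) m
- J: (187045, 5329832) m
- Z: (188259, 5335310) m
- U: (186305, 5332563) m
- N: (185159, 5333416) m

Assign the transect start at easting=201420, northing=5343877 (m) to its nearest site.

A

Squared distances to each site:
A: 65107810.000; T: 227788525.000; Y: 86032084.000; K: 135097537.000; F: 514860858.000; E: 139290145.000; J: 403902650.000; Z: 246605410.000; U: 356469821.000; N: 373852642.000.
Minimum at A.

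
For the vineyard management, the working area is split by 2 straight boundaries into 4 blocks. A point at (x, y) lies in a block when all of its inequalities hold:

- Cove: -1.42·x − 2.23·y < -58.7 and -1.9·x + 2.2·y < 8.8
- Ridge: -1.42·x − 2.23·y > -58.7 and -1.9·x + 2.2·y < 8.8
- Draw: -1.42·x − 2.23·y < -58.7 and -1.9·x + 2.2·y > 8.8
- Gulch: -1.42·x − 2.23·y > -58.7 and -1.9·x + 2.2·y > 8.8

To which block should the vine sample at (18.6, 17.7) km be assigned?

-1.42·18.6 − 2.23·17.7 = -65.883, which is < -58.7
-1.9·18.6 + 2.2·17.7 = 3.600, which is < 8.8
This sign pattern matches Cove.

Cove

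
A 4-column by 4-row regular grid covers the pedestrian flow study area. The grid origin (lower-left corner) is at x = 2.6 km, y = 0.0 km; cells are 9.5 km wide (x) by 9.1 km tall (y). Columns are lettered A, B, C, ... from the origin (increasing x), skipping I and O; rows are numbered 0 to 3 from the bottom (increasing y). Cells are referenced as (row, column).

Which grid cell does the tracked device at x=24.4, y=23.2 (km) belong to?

Column index: ⌊(24.4 − 2.6) / 9.5⌋ = ⌊2.295⌋ = 2 → column C
Row offset from origin: ⌊(23.2 − 0.0) / 9.1⌋ = ⌊2.549⌋ = 2 → row 2

(2, C)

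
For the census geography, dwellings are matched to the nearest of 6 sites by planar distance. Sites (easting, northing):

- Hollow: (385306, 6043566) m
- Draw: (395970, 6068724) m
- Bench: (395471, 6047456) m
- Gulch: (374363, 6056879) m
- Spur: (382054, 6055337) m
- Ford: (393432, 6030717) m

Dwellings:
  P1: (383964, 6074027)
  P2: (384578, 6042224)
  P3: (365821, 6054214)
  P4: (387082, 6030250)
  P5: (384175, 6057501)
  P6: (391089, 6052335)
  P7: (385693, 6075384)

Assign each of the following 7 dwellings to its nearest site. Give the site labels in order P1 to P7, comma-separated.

P1 → Draw (d²=172265845.00)
P2 → Hollow (d²=2330948.00)
P3 → Gulch (d²=80067989.00)
P4 → Ford (d²=40540589.00)
P5 → Spur (d²=9181537.00)
P6 → Bench (d²=43006565.00)
P7 → Draw (d²=149972329.00)

Draw, Hollow, Gulch, Ford, Spur, Bench, Draw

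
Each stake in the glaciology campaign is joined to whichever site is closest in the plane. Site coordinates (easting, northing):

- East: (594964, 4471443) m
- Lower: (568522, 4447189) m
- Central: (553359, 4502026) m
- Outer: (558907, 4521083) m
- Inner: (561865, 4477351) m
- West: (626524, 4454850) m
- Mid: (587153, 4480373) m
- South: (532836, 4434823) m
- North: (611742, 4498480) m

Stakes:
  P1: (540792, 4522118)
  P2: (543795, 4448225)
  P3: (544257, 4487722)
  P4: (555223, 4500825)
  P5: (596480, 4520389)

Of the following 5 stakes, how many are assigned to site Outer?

P1 → Outer
P2 → South
P3 → Central
P4 → Central
P5 → North
1 of the 5 goes to Outer.

1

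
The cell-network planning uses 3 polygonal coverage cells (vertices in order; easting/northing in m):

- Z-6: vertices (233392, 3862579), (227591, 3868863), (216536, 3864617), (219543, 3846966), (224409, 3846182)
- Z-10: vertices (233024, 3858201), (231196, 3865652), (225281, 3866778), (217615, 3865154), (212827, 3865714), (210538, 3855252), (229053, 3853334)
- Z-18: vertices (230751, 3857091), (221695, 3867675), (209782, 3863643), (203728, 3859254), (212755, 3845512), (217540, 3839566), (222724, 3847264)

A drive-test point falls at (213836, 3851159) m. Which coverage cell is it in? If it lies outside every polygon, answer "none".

Cast a ray rightward from (213836, 3851159). For each polygon, the edges (by vertex number in listed order) whose endpoints lie on opposite sides of northing = 3851159, where each meets that height, and whether that is right or left of the point:
Z-6: 3–4 at easting≈218828.7 (right), 5–1 at easting≈227135.6 (right) → 2 crossings.
Z-10: no edge straddles that height → 0 crossings.
Z-18: 4–5 at easting≈209045.5 (left), 7–1 at easting≈225905.6 (right) → 1 crossing.
Only Z-18 has an odd count, so the point is inside Z-18.

Z-18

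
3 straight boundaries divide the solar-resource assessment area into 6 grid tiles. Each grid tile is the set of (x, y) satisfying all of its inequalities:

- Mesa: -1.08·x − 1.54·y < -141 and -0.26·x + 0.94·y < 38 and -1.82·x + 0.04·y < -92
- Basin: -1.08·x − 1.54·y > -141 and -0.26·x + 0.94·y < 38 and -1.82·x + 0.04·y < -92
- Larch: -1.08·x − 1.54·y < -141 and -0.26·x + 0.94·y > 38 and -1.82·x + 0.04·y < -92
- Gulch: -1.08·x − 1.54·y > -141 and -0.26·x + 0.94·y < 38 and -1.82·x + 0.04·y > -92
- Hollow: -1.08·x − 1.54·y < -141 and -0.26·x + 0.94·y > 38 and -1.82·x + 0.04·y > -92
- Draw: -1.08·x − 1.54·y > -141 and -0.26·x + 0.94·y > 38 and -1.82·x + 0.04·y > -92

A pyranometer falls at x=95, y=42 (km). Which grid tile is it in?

-1.08·95 − 1.54·42 = -167.280, which is < -141
-0.26·95 + 0.94·42 = 14.780, which is < 38
-1.82·95 + 0.04·42 = -171.220, which is < -92
This sign pattern matches Mesa.

Mesa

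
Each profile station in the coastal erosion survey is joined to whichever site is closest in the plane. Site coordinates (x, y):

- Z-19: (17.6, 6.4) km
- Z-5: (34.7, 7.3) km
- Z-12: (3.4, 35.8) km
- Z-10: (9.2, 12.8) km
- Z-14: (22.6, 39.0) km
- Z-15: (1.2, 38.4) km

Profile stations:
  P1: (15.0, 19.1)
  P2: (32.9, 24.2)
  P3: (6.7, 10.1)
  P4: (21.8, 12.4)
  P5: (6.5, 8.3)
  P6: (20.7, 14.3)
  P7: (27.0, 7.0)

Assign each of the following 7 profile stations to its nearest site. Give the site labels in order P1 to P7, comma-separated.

Z-10, Z-5, Z-10, Z-19, Z-10, Z-19, Z-5

P1 → Z-10 (d²=73.33)
P2 → Z-5 (d²=288.85)
P3 → Z-10 (d²=13.54)
P4 → Z-19 (d²=53.64)
P5 → Z-10 (d²=27.54)
P6 → Z-19 (d²=72.02)
P7 → Z-5 (d²=59.38)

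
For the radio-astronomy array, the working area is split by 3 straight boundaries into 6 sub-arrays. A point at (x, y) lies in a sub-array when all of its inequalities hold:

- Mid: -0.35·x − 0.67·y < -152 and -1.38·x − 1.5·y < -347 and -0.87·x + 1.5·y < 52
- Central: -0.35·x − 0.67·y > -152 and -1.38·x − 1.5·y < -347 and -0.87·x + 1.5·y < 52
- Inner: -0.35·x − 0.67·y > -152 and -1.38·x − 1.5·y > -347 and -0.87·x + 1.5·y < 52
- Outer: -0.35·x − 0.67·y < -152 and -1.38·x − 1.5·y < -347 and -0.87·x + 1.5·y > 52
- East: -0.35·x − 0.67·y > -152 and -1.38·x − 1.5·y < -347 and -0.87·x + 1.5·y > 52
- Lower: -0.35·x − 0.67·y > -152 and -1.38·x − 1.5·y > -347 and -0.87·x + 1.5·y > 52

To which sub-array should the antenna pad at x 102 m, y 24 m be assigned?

Inner

-0.35·102 − 0.67·24 = -51.780, which is > -152
-1.38·102 − 1.5·24 = -176.760, which is > -347
-0.87·102 + 1.5·24 = -52.740, which is < 52
This sign pattern matches Inner.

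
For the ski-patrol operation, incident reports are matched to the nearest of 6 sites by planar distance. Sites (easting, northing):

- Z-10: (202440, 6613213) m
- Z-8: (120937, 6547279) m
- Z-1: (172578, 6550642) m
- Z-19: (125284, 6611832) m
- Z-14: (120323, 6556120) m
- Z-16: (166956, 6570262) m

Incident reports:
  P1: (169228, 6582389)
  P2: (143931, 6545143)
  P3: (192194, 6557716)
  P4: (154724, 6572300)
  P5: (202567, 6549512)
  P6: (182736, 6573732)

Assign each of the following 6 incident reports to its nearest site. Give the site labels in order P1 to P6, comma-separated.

Z-16, Z-8, Z-1, Z-16, Z-1, Z-16

P1 → Z-16 (d²=152226113.00)
P2 → Z-8 (d²=533286532.00)
P3 → Z-1 (d²=434828932.00)
P4 → Z-16 (d²=153775268.00)
P5 → Z-1 (d²=900617021.00)
P6 → Z-16 (d²=261049300.00)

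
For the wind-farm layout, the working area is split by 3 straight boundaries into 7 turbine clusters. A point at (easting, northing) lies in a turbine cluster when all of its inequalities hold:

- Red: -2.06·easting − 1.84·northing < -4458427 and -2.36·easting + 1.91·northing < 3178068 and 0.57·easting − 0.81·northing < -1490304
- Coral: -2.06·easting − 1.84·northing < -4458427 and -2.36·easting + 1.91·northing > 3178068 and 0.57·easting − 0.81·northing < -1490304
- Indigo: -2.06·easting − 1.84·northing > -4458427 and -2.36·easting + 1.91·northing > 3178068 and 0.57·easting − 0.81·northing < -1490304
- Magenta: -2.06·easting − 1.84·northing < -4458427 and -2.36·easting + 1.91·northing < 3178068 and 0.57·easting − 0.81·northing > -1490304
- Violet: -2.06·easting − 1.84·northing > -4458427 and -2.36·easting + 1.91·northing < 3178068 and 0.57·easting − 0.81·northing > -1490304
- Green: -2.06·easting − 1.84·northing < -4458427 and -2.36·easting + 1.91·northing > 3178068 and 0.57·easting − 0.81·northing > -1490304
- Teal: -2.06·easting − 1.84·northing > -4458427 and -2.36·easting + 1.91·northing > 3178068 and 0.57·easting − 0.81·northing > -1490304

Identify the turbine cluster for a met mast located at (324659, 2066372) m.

Green

-2.06·324659 − 1.84·2066372 = -4470922.020, which is < -4458427
-2.36·324659 + 1.91·2066372 = 3180575.280, which is > 3178068
0.57·324659 − 0.81·2066372 = -1488705.690, which is > -1490304
This sign pattern matches Green.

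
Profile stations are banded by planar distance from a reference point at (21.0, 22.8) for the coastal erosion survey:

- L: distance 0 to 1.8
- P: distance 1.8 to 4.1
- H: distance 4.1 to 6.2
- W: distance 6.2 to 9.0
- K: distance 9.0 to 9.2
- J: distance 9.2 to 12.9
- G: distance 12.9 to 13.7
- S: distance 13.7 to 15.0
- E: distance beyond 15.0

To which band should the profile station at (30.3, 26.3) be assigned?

Distance = √((30.3−21.0)² + (26.3−22.8)²) = √(86.490 + 12.250) = 9.937.
9.2 ≤ 9.937 < 12.9 → J.

J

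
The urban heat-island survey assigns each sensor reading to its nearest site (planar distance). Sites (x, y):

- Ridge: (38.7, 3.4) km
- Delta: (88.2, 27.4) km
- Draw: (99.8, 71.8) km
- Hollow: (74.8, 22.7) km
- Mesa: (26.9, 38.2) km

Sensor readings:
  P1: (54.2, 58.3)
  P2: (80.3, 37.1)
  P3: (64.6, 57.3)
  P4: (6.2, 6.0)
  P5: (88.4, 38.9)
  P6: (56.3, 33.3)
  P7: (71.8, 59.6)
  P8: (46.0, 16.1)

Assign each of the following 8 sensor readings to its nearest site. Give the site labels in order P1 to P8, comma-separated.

P1 → Mesa (d²=1149.30)
P2 → Delta (d²=156.50)
P3 → Hollow (d²=1301.20)
P4 → Ridge (d²=1063.01)
P5 → Delta (d²=132.29)
P6 → Hollow (d²=454.61)
P7 → Draw (d²=932.84)
P8 → Ridge (d²=214.58)

Mesa, Delta, Hollow, Ridge, Delta, Hollow, Draw, Ridge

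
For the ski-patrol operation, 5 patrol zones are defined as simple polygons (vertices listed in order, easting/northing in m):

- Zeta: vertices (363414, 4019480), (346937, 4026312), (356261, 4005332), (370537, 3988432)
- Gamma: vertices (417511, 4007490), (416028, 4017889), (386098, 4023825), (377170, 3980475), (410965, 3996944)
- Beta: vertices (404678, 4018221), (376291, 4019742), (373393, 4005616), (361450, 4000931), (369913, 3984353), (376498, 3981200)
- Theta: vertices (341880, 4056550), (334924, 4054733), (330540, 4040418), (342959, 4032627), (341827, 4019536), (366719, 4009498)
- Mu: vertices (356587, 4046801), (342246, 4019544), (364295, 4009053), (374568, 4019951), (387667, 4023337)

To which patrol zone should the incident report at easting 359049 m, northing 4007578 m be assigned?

Cast a ray rightward from (359049, 4007578). For each polygon, the edges (by vertex number in listed order) whose endpoints lie on opposite sides of northing = 4007578, where each meets that height, and whether that is right or left of the point:
Zeta: 2–3 at easting≈355262.8 (left), 4–1 at easting≈366144.5 (right) → 1 crossing.
Gamma: 1–2 at easting≈417498.5 (right), 3–4 at easting≈382751.9 (right) → 2 crossings.
Beta: 2–3 at easting≈373795.5 (right), 6–1 at easting≈396576.7 (right) → 2 crossings.
Theta: no edge straddles that height → 0 crossings.
Mu: no edge straddles that height → 0 crossings.
Only Zeta has an odd count, so the point is inside Zeta.

Zeta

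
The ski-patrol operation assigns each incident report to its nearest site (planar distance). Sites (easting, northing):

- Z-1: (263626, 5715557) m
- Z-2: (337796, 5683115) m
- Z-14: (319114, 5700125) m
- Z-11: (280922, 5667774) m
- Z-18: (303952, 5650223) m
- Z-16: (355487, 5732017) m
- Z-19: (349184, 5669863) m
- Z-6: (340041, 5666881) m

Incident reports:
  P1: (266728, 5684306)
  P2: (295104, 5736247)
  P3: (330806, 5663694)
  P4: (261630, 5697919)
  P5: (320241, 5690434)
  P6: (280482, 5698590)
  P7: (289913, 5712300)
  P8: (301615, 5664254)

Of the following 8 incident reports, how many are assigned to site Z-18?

1

P1 → Z-11
P2 → Z-1
P3 → Z-6
P4 → Z-1
P5 → Z-14
P6 → Z-1
P7 → Z-1
P8 → Z-18
1 of the 8 goes to Z-18.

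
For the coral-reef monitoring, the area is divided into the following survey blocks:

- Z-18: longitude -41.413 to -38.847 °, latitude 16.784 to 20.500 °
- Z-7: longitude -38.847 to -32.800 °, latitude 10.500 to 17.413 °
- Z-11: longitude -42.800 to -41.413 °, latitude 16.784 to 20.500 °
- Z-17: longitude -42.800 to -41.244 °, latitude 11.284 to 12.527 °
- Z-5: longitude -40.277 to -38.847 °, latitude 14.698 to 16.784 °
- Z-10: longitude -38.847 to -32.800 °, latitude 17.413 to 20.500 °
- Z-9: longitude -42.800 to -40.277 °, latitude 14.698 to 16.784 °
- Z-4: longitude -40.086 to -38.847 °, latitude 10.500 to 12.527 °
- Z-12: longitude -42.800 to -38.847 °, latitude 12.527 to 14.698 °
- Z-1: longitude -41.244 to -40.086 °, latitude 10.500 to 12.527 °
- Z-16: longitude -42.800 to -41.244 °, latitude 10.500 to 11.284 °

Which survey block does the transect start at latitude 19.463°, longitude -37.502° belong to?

The point has longitude = -37.502 and latitude = 19.463.
Only Z-10 satisfies -38.847 ≤ longitude ≤ -32.800 and 17.413 ≤ latitude ≤ 20.500.

Z-10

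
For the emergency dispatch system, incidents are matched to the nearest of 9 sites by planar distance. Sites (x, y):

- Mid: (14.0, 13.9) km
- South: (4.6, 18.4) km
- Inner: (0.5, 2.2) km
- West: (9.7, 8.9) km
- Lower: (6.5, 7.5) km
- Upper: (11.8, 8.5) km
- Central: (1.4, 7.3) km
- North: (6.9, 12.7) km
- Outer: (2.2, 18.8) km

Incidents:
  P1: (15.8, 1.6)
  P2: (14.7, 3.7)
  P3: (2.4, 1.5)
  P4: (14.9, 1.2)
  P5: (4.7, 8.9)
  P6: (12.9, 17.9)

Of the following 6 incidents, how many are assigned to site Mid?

P1 → Upper
P2 → Upper
P3 → Inner
P4 → Upper
P5 → Lower
P6 → Mid
1 of the 6 goes to Mid.

1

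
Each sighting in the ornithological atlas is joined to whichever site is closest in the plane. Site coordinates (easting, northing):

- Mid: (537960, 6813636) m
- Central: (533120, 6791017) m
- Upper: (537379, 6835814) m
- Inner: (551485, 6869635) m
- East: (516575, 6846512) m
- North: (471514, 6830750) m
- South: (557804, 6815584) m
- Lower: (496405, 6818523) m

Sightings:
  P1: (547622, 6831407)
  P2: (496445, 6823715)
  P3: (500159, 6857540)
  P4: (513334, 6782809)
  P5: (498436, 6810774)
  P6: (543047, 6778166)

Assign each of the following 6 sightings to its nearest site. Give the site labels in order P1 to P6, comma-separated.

Upper, Lower, East, Central, Lower, Central

P1 → Upper (d²=124340698.00)
P2 → Lower (d²=26958464.00)
P3 → East (d²=391101840.00)
P4 → Central (d²=458857060.00)
P5 → Lower (d²=64171962.00)
P6 → Central (d²=263693530.00)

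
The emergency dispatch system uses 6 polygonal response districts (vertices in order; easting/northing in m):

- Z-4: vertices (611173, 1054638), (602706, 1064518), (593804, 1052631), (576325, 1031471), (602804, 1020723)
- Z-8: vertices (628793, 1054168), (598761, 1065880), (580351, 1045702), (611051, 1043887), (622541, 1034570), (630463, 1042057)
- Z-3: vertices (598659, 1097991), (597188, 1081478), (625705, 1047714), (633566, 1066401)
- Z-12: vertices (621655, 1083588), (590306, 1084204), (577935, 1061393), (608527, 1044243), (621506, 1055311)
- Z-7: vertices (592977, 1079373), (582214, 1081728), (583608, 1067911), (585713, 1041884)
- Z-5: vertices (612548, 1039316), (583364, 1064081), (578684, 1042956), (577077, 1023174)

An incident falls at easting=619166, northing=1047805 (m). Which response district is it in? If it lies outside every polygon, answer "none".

Cast a ray rightward from (619166, 1047805). For each polygon, the edges (by vertex number in listed order) whose endpoints lie on opposite sides of northing = 1047805, where each meets that height, and whether that is right or left of the point:
Z-4: 3–4 at easting≈589817.5 (left), 5–1 at easting≈609486.9 (left) → 0 crossings.
Z-8: 2–3 at easting≈582269.7 (left), 6–1 at easting≈629670.4 (right) → 1 crossing.
Z-3: 2–3 at easting≈625628.1 (right), 3–4 at easting≈625743.3 (right) → 2 crossings.
Z-12: 3–4 at easting≈602173.1 (left), 4–5 at easting≈612704.0 (left) → 0 crossings.
Z-7: 3–4 at easting≈585234.1 (left), 4–1 at easting≈586860.3 (left) → 0 crossings.
Z-5: 1–2 at easting≈602544.2 (left), 2–3 at easting≈579758.2 (left) → 0 crossings.
Only Z-8 has an odd count, so the point is inside Z-8.

Z-8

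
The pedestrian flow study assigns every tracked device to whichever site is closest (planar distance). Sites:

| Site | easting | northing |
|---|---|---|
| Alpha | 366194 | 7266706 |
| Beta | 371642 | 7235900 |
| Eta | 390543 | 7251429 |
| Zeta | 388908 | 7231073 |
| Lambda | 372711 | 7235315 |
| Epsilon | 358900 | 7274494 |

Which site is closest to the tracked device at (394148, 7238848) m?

Squared distances to each site:
Alpha: 1557494280.000; Beta: 515210740.000; Eta: 171277586.000; Zeta: 87908225.000; Lambda: 472027058.000; Epsilon: 2513058820.000.
Minimum at Zeta.

Zeta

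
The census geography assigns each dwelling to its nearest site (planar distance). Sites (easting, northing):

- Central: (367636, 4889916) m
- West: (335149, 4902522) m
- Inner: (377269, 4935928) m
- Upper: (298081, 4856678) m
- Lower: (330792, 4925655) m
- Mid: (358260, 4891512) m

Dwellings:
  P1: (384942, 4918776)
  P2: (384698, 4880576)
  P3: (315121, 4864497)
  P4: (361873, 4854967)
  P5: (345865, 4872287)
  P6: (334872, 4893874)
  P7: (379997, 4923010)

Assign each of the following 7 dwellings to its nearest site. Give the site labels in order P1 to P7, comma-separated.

Inner, Central, Upper, Central, Mid, West, Inner

P1 → Inner (d²=353066033.00)
P2 → Central (d²=378347444.00)
P3 → Upper (d²=351498361.00)
P4 → Central (d²=1254644770.00)
P5 → Mid (d²=523236650.00)
P6 → West (d²=74864633.00)
P7 → Inner (d²=174316708.00)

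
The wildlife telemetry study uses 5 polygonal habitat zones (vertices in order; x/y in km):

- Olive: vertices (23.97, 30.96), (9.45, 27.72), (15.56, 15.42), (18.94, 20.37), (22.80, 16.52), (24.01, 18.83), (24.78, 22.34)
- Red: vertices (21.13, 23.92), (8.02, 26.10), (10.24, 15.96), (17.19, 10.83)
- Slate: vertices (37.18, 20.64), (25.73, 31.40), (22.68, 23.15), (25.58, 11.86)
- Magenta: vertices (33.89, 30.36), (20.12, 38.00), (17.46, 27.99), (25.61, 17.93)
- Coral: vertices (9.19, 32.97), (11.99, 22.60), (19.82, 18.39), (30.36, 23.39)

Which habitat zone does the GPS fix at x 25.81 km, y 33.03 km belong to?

Cast a ray rightward from (25.81, 33.03). For each polygon, the edges (by vertex number in listed order) whose endpoints lie on opposite sides of y = 33.03, where each meets that height, and whether that is right or left of the point:
Olive: no edge straddles that height → 0 crossings.
Red: no edge straddles that height → 0 crossings.
Slate: no edge straddles that height → 0 crossings.
Magenta: 1–2 at x≈29.078 (right), 2–3 at x≈18.799 (left) → 1 crossing.
Coral: no edge straddles that height → 0 crossings.
Only Magenta has an odd count, so the point is inside Magenta.

Magenta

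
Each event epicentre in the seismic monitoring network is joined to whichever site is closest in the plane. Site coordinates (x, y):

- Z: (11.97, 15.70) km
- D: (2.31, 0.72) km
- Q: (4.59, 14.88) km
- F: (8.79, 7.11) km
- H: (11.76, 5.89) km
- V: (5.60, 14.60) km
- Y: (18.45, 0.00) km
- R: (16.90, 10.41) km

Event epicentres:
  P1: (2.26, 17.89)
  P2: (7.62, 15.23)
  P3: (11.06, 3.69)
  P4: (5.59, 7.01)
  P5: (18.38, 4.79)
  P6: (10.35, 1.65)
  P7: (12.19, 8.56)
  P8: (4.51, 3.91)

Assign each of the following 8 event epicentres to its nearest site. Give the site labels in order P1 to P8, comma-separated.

Q, V, H, F, Y, H, H, D

P1 → Q (d²=14.49)
P2 → V (d²=4.48)
P3 → H (d²=5.33)
P4 → F (d²=10.25)
P5 → Y (d²=22.95)
P6 → H (d²=19.97)
P7 → H (d²=7.31)
P8 → D (d²=15.02)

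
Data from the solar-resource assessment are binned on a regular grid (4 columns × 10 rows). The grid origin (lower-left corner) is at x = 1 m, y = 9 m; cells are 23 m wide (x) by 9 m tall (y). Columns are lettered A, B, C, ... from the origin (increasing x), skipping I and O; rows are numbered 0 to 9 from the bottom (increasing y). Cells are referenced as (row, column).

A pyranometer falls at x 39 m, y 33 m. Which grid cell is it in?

(2, B)

Column index: ⌊(39 − 1) / 23⌋ = ⌊1.652⌋ = 1 → column B
Row offset from origin: ⌊(33 − 9) / 9⌋ = ⌊2.667⌋ = 2 → row 2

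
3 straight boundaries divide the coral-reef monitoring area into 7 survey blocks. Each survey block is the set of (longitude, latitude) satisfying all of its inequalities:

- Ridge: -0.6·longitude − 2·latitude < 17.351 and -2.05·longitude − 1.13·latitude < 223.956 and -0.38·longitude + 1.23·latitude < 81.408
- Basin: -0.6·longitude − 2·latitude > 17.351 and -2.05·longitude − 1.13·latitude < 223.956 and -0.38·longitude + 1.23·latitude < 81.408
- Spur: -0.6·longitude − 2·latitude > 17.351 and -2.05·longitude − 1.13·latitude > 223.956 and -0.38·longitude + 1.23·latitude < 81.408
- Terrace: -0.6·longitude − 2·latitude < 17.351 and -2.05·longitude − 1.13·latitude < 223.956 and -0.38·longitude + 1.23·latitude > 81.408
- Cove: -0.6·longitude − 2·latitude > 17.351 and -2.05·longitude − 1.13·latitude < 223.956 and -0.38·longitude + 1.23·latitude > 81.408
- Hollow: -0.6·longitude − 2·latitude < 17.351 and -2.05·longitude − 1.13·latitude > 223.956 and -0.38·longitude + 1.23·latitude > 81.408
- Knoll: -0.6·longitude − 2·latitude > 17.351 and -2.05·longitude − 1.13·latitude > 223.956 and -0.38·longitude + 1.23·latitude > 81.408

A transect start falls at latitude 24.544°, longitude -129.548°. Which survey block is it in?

Spur

-0.6·-129.548 − 2·24.544 = 28.641, which is > 17.351
-2.05·-129.548 − 1.13·24.544 = 237.839, which is > 223.956
-0.38·-129.548 + 1.23·24.544 = 79.417, which is < 81.408
This sign pattern matches Spur.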